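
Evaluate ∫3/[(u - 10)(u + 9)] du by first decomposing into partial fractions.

Decompose: 3/[(u - 10)(u + 9)] = (3/19)/(u - 10) - (3/19)/(u + 9). Integrate each term: (3/19) ln|(u - 10)| - (3/19) ln|(u + 9)| + C


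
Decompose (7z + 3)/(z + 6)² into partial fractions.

(7z + 3) = P(z + 6) + Q. At z = -6: Q = 7·(-6) + 3 = -39. Coeff of z: P = 7
Result: 7/(z + 6) - 39/(z + 6)²


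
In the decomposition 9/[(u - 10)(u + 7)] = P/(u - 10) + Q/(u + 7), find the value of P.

Cover-up at u = 10: P = 9/(10 + 7) = 9/17


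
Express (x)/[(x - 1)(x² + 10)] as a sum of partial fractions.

At x=1: α = (1·1 + 0)/(1² + 10) = 1/11. β = -α = -1/11, γ = 1 - 1·α = 10/11
Result: (1/11)/(x - 1) - ((1/11)x - 10/11)/(x² + 10)


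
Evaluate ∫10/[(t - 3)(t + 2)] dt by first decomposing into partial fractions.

Decompose: 10/[(t - 3)(t + 2)] = 2/(t - 3) - 2/(t + 2). Integrate each term: 2 ln|(t - 3)| - 2 ln|(t + 2)| + C


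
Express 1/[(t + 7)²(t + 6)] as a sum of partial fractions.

Cover-up at t=-6: R = 1/(-6 + 7)² = 1. Cover-up at t=-7: Q = 1/(-7 + 6) = -1. Comparing t² coeff: P = -R = -1
Result: -1/(t + 7) - 1/(t + 7)² + 1/(t + 6)


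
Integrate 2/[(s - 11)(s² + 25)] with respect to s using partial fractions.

Cover-up at s=11: α = 2/(11²+25) = 1/73. Coeff matching: β = -1/73, γ = -11/73. Decomposition: (1/73)/(s - 11) - ((1/73)s + 11/73)/(s² + 25). Integrate: linear → ln, quadratic → (1/2)ln + arctan: (1/73) ln|(s - 11)| - (1/146) ln(s² + 25) - (11/365) arctan(s/5) + C


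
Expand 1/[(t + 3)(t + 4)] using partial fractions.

1/(t + 3)(t + 4) = P/(t + 3) + Q/(t + 4). P = 1/(-3 + 4) = 1, Q = 1/(-4 + 3) = -1
Result: 1/(t + 3) - 1/(t + 4)


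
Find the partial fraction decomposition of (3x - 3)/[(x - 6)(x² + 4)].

At x=6: α = (3·6 - 3)/(6² + 4) = 3/8. β = -α = -3/8, γ = 3 - 6·α = 3/4
Result: (3/8)/(x - 6) - ((3/8)x - 3/4)/(x² + 4)


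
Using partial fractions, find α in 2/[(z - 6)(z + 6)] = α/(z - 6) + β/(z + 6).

Cover-up at z = 6: α = 2/(6 + 6) = 2/12 = 1/6


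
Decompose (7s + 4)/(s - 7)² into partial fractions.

(7s + 4) = A(s - 7) + B. At s = 7: B = 7·7 + 4 = 53. Coeff of s: A = 7
Result: 7/(s - 7) + 53/(s - 7)²


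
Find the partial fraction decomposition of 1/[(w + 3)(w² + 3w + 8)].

Cover-up at w = -3: P = 1/((-3)² + 3·(-3) + 8) = 1/8. Then Q = -P = -1/8, R = -P·(3 - 3) = 0
Result: (1/8)/(w + 3) - ((1/8)w)/(w² + 3w + 8)


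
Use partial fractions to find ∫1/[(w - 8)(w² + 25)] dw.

Cover-up at w=8: P = 1/(8²+25) = 1/89. Coeff matching: Q = -1/89, R = -8/89. Decomposition: (1/89)/(w - 8) - ((1/89)w + 8/89)/(w² + 25). Integrate: linear → ln, quadratic → (1/2)ln + arctan: (1/89) ln|(w - 8)| - (1/178) ln(w² + 25) - (8/445) arctan(w/5) + C


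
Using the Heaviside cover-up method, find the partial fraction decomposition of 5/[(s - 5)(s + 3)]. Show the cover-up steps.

Cover (s - 5): set s=5, get P = 5/(5 + 3) = 5/8. Cover (s + 3): set s=-3, get Q = 5/(-3 - 5) = -5/8.
Result: (5/8)/(s - 5) - (5/8)/(s + 3)


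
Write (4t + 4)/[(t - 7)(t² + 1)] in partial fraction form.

At t=7: P = (4·7 + 4)/(7² + 1) = 16/25. Q = -P = -16/25, R = 4 - 7·P = -12/25
Result: (16/25)/(t - 7) - ((16/25)t + 12/25)/(t² + 1)


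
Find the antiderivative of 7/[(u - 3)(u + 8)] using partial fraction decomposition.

Decompose: 7/[(u - 3)(u + 8)] = (7/11)/(u - 3) - (7/11)/(u + 8). Integrate each term: (7/11) ln|(u - 3)| - (7/11) ln|(u + 8)| + C


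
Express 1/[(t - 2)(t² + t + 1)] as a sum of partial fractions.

Cover-up at t = 2: α = 1/(2² + 1·2 + 1) = 1/7. Then β = -α = -1/7, γ = -α·(1 + 2) = -3/7
Result: (1/7)/(t - 2) - ((1/7)t + 3/7)/(t² + t + 1)


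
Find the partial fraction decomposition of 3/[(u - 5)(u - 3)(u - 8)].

Using cover-up method: P = -1/2, Q = 3/10, R = 1/5
Result: (-1/2)/(u - 5) + (3/10)/(u - 3) + (1/5)/(u - 8)


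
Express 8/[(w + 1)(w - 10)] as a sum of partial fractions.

8/(w + 1)(w - 10) = P/(w + 1) + Q/(w - 10). P = 8/(-1 - 10) = -8/11, Q = 8/(10 + 1) = 8/11
Result: (-8/11)/(w + 1) + (8/11)/(w - 10)


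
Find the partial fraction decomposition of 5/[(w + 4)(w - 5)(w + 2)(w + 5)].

Using Heaviside cover-up: (5/18)/(w + 4) + (1/126)/(w - 5) - (5/42)/(w + 2) - (1/6)/(w + 5)


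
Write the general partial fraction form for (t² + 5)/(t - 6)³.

Repeated linear factor (power 3): P/(t - 6) + Q/(t - 6)² + R/(t - 6)³


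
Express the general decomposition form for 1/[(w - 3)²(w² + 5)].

Repeated linear + quadratic: α/(w - 3) + β/(w - 3)² + (γw + δ)/(w² + 5)


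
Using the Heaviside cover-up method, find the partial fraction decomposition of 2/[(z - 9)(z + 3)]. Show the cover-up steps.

Cover (z - 9): set z=9, get P = 2/(9 + 3) = 1/6. Cover (z + 3): set z=-3, get Q = 2/(-3 - 9) = -1/6.
Result: (1/6)/(z - 9) - (1/6)/(z + 3)


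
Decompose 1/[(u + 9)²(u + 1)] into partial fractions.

Cover-up at u=-1: C = 1/(-1 + 9)² = 1/64. Cover-up at u=-9: B = 1/(-9 + 1) = -1/8. Comparing u² coeff: A = -C = -1/64
Result: (-1/64)/(u + 9) - (1/8)/(u + 9)² + (1/64)/(u + 1)


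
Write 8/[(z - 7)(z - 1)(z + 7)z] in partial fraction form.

Using Heaviside cover-up: (2/147)/(z - 7) - (1/6)/(z - 1) - (1/98)/(z + 7) + (8/49)/z


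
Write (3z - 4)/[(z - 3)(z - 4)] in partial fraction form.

At z=3: α = (3·3 - 4)/(3 - 4) = -5. At z=4: β = (3·4 - 4)/(4 - 3) = 8
Result: -5/(z - 3) + 8/(z - 4)


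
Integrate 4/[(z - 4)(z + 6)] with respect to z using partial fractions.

Decompose: 4/[(z - 4)(z + 6)] = (2/5)/(z - 4) - (2/5)/(z + 6). Integrate each term: (2/5) ln|(z - 4)| - (2/5) ln|(z + 6)| + C


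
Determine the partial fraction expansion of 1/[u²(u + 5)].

Cover-up at u=-5: C = 1/(-5 - 0)² = 1/25. Cover-up at u=0: B = 1/(0 + 5) = 1/5. Comparing u² coeff: A = -C = -1/25
Result: (-1/25)/u + (1/5)/u² + (1/25)/(u + 5)


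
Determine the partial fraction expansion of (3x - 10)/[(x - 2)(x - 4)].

At x=2: α = (3·2 - 10)/(2 - 4) = 2. At x=4: β = (3·4 - 10)/(4 - 2) = 1
Result: 2/(x - 2) + 1/(x - 4)


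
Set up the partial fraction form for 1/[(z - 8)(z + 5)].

Distinct linear factors: A/(z - 8) + B/(z + 5)


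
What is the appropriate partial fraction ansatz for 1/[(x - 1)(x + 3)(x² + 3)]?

Two linear + quadratic: α/(x - 1) + β/(x + 3) + (γx + δ)/(x² + 3)


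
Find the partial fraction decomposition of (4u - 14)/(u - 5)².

(4u - 14) = P(u - 5) + Q. At u = 5: Q = 4·5 - 14 = 6. Coeff of u: P = 4
Result: 4/(u - 5) + 6/(u - 5)²


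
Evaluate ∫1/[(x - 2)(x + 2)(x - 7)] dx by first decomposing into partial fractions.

Cover-up: P = -1/20, Q = 1/36, R = 1/45. Decomposition: (-1/20)/(x - 2) + (1/36)/(x + 2) + (1/45)/(x - 7). Integrate each term: (-1/20) ln|(x - 2)| + (1/36) ln|(x + 2)| + (1/45) ln|(x - 7)| + C


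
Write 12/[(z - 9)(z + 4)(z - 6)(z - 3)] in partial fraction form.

Using Heaviside cover-up: (2/39)/(z - 9) - (6/455)/(z + 4) - (2/15)/(z - 6) + (2/21)/(z - 3)


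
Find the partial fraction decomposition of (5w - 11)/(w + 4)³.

(5w - 11) = A(w + 4)² + B(w + 4) + C. At w = -4: C = 5·(-4) - 11 = -31. Coefficients: A = 0, B = 5
Result: 5/(w + 4)² - 31/(w + 4)³


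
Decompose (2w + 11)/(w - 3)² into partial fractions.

(2w + 11) = α(w - 3) + β. At w = 3: β = 2·3 + 11 = 17. Coeff of w: α = 2
Result: 2/(w - 3) + 17/(w - 3)²


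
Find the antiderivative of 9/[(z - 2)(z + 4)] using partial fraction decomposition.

Decompose: 9/[(z - 2)(z + 4)] = (3/2)/(z - 2) - (3/2)/(z + 4). Integrate each term: (3/2) ln|(z - 2)| - (3/2) ln|(z + 4)| + C


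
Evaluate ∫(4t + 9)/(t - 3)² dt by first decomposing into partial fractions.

Decompose: P = 4, Q = 4·3 + 9 = 21, so (4t + 9)/(t - 3)² = 4/(t - 3) + 21/(t - 3)². Integrate: ∫ P/(t - 3) dt = 4 ln|(t - 3)|; ∫ Q/(t - 3)² dt = -21/(t - 3). Sum: 4 ln|(t - 3)| - 21/(t - 3) + C


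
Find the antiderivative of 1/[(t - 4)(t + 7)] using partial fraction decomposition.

Decompose: 1/[(t - 4)(t + 7)] = (1/11)/(t - 4) - (1/11)/(t + 7). Integrate each term: (1/11) ln|(t - 4)| - (1/11) ln|(t + 7)| + C


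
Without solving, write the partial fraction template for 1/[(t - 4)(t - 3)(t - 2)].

Three distinct linear factors: P/(t - 4) + Q/(t - 3) + R/(t - 2)


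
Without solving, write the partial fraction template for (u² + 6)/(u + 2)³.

Repeated linear factor (power 3): A/(u + 2) + B/(u + 2)² + C/(u + 2)³


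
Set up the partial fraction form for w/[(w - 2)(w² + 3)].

Linear + irreducible quadratic: P/(w - 2) + (Qw + R)/(w² + 3)


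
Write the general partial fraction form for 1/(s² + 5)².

Repeated quadratic factor: (Ps + Q)/(s² + 5) + (Rs + S)/(s² + 5)²


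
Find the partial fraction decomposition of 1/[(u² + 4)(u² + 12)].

Coefficient matching gives α = γ = 0, β = 1/(12-4) = 1/8, δ = -β = -1/8
Result: (1/8)/(u² + 4) - (1/8)/(u² + 12)


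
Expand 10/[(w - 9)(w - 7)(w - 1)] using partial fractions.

Using cover-up method: α = 5/8, β = -5/6, γ = 5/24
Result: (5/8)/(w - 9) - (5/6)/(w - 7) + (5/24)/(w - 1)


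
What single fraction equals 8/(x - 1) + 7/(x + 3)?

Common denominator (x - 1)(x + 3). Numerator: 8(x + 3) + 7(x - 1) = (8x + 24) + (7x - 7) = 15x + 17
Result: (15x + 17)/[(x - 1)(x + 3)]


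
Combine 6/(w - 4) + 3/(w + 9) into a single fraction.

Common denominator (w - 4)(w + 9). Numerator: 6(w + 9) + 3(w - 4) = (6w + 54) + (3w - 12) = 9w + 42
Result: (9w + 42)/[(w - 4)(w + 9)]


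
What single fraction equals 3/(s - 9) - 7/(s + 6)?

Common denominator (s - 9)(s + 6). Numerator: 3(s + 6) - 7(s - 9) = (3s + 18) - (7s - 63) = -4s + 81
Result: (-4s + 81)/[(s - 9)(s + 6)]


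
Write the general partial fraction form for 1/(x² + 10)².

Repeated quadratic factor: (αx + β)/(x² + 10) + (γx + δ)/(x² + 10)²


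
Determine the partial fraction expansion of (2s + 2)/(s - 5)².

(2s + 2) = A(s - 5) + B. At s = 5: B = 2·5 + 2 = 12. Coeff of s: A = 2
Result: 2/(s - 5) + 12/(s - 5)²


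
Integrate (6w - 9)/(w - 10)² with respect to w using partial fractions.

Decompose: α = 6, β = 6·10 - 9 = 51, so (6w - 9)/(w - 10)² = 6/(w - 10) + 51/(w - 10)². Integrate: ∫ α/(w - 10) dw = 6 ln|(w - 10)|; ∫ β/(w - 10)² dw = -51/(w - 10). Sum: 6 ln|(w - 10)| - 51/(w - 10) + C


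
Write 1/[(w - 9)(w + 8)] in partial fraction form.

1/(w - 9)(w + 8) = A/(w - 9) + B/(w + 8). A = 1/(9 + 8) = 1/17, B = 1/(-8 - 9) = -1/17
Result: (1/17)/(w - 9) - (1/17)/(w + 8)


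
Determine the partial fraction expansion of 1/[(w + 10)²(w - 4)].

Cover-up at w=4: R = 1/(4 + 10)² = 1/196. Cover-up at w=-10: Q = 1/(-10 - 4) = -1/14. Comparing w² coeff: P = -R = -1/196
Result: (-1/196)/(w + 10) - (1/14)/(w + 10)² + (1/196)/(w - 4)


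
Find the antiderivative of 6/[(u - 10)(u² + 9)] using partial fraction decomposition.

Cover-up at u=10: A = 6/(10²+9) = 6/109. Coeff matching: B = -6/109, C = -60/109. Decomposition: (6/109)/(u - 10) - ((6/109)u + 60/109)/(u² + 9). Integrate: linear → ln, quadratic → (1/2)ln + arctan: (6/109) ln|(u - 10)| - (3/109) ln(u² + 9) - (20/109) arctan(u/3) + C


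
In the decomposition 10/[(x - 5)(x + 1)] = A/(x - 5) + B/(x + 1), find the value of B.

Cover-up at x = -1: B = 10/(-1 - 5) = -10/6 = -5/3


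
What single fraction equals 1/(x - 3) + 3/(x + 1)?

Common denominator (x - 3)(x + 1). Numerator: 1(x + 1) + 3(x - 3) = (x + 1) + (3x - 9) = 4x - 8
Result: (4x - 8)/[(x - 3)(x + 1)]


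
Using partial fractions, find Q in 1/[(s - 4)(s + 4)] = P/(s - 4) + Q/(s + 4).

Cover-up at s = -4: Q = 1/(-4 - 4) = -1/8


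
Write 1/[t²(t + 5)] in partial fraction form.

Cover-up at t=-5: R = 1/(-5 - 0)² = 1/25. Cover-up at t=0: Q = 1/(0 + 5) = 1/5. Comparing t² coeff: P = -R = -1/25
Result: (-1/25)/t + (1/5)/t² + (1/25)/(t + 5)


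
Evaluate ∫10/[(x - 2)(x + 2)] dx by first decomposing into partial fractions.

Decompose: 10/[(x - 2)(x + 2)] = (5/2)/(x - 2) - (5/2)/(x + 2). Integrate each term: (5/2) ln|(x - 2)| - (5/2) ln|(x + 2)| + C


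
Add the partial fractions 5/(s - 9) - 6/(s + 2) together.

Common denominator (s - 9)(s + 2). Numerator: 5(s + 2) - 6(s - 9) = (5s + 10) - (6s - 54) = -s + 64
Result: (-s + 64)/[(s - 9)(s + 2)]


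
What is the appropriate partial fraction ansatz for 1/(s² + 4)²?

Repeated quadratic factor: (Ps + Q)/(s² + 4) + (Rs + S)/(s² + 4)²


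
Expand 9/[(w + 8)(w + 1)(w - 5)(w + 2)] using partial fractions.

Using Heaviside cover-up: (-3/182)/(w + 8) - (3/14)/(w + 1) + (3/182)/(w - 5) + (3/14)/(w + 2)


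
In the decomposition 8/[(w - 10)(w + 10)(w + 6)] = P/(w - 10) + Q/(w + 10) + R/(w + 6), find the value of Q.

Cover-up at w = -10: Q = 8/[(-10 - 10)(-10 + 6)] = 8/[(-20)(-4)] = 8/80 = 1/10


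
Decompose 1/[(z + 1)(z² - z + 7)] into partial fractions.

Cover-up at z = -1: A = 1/((-1)² - 1·(-1) + 7) = 1/9. Then B = -A = -1/9, C = -A·(-1 - 1) = 2/9
Result: (1/9)/(z + 1) - ((1/9)z - 2/9)/(z² - z + 7)


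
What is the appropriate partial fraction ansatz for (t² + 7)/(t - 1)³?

Repeated linear factor (power 3): α/(t - 1) + β/(t - 1)² + γ/(t - 1)³


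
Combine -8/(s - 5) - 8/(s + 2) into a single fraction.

Common denominator (s - 5)(s + 2). Numerator: -8(s + 2) - 8(s - 5) = (-8s - 16) - (8s - 40) = -16s + 24
Result: (-16s + 24)/[(s - 5)(s + 2)]


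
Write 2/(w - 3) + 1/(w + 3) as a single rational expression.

Common denominator (w - 3)(w + 3). Numerator: 2(w + 3) + 1(w - 3) = (2w + 6) + (w - 3) = 3w + 3
Result: (3w + 3)/[(w - 3)(w + 3)]


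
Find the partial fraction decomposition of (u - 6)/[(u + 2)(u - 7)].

At u=-2: P = (1·(-2) - 6)/(-2 - 7) = 8/9. At u=7: Q = (1·7 - 6)/(7 + 2) = 1/9
Result: (8/9)/(u + 2) + (1/9)/(u - 7)


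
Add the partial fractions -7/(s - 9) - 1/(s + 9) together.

Common denominator (s - 9)(s + 9). Numerator: -7(s + 9) - 1(s - 9) = (-7s - 63) - (s - 9) = -8s - 54
Result: (-8s - 54)/[(s - 9)(s + 9)]


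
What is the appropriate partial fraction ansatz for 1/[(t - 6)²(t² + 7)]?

Repeated linear + quadratic: A/(t - 6) + B/(t - 6)² + (Ct + D)/(t² + 7)


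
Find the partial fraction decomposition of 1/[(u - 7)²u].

Cover-up at u=0: C = 1/(0 - 7)² = 1/49. Cover-up at u=7: B = 1/(7 - 0) = 1/7. Comparing u² coeff: A = -C = -1/49
Result: (-1/49)/(u - 7) + (1/7)/(u - 7)² + (1/49)/u


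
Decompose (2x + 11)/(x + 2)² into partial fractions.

(2x + 11) = P(x + 2) + Q. At x = -2: Q = 2·(-2) + 11 = 7. Coeff of x: P = 2
Result: 2/(x + 2) + 7/(x + 2)²


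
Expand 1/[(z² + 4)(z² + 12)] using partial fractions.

Coefficient matching gives P = R = 0, Q = 1/(12-4) = 1/8, S = -Q = -1/8
Result: (1/8)/(z² + 4) - (1/8)/(z² + 12)


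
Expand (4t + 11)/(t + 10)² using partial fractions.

(4t + 11) = A(t + 10) + B. At t = -10: B = 4·(-10) + 11 = -29. Coeff of t: A = 4
Result: 4/(t + 10) - 29/(t + 10)²


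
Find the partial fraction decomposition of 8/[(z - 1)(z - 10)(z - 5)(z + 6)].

Using Heaviside cover-up: (2/63)/(z - 1) + (1/90)/(z - 10) - (2/55)/(z - 5) - (1/154)/(z + 6)


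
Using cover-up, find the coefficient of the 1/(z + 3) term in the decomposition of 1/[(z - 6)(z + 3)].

Cover (z + 3), set z=-3: 1/((z - 6) at z=-3) = 1/(-9) = -1/9


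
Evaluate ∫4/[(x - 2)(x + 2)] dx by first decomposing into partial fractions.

Decompose: 4/[(x - 2)(x + 2)] = 1/(x - 2) - 1/(x + 2). Integrate each term: ln|(x - 2)| - ln|(x + 2)| + C


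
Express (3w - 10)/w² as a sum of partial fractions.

(3w - 10) = Aw + B. At w = 0: B = 3·0 - 10 = -10. Coeff of w: A = 3
Result: 3/w - 10/w²


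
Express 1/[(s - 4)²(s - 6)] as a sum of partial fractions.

Cover-up at s=6: R = 1/(6 - 4)² = 1/4. Cover-up at s=4: Q = 1/(4 - 6) = -1/2. Comparing s² coeff: P = -R = -1/4
Result: (-1/4)/(s - 4) - (1/2)/(s - 4)² + (1/4)/(s - 6)


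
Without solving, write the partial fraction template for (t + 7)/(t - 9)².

Repeated linear factor: A/(t - 9) + B/(t - 9)²


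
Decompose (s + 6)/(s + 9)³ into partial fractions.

(s + 6) = A(s + 9)² + B(s + 9) + C. At s = -9: C = 1·(-9) + 6 = -3. Coefficients: A = 0, B = 1
Result: 1/(s + 9)² - 3/(s + 9)³


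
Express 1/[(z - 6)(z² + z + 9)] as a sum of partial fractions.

Cover-up at z = 6: A = 1/(6² + 1·6 + 9) = 1/51. Then B = -A = -1/51, C = -A·(1 + 6) = -7/51
Result: (1/51)/(z - 6) - ((1/51)z + 7/51)/(z² + z + 9)


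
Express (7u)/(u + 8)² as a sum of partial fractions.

(7u) = A(u + 8) + B. At u = -8: B = 7·(-8) + 0 = -56. Coeff of u: A = 7
Result: 7/(u + 8) - 56/(u + 8)²


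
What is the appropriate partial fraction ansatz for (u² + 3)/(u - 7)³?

Repeated linear factor (power 3): α/(u - 7) + β/(u - 7)² + γ/(u - 7)³


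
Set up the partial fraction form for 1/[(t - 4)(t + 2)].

Distinct linear factors: P/(t - 4) + Q/(t + 2)


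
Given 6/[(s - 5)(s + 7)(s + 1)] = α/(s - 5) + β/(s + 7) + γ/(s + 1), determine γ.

Cover-up at s = -1: γ = 6/[(-1 - 5)(-1 + 7)] = 6/[(-6)(6)] = -6/36 = -1/6


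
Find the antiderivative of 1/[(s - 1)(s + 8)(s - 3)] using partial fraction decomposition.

Cover-up: A = -1/18, B = 1/99, C = 1/22. Decomposition: (-1/18)/(s - 1) + (1/99)/(s + 8) + (1/22)/(s - 3). Integrate each term: (-1/18) ln|(s - 1)| + (1/99) ln|(s + 8)| + (1/22) ln|(s - 3)| + C


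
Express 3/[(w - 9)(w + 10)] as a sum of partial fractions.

3/(w - 9)(w + 10) = P/(w - 9) + Q/(w + 10). P = 3/(9 + 10) = 3/19, Q = 3/(-10 - 9) = -3/19
Result: (3/19)/(w - 9) - (3/19)/(w + 10)


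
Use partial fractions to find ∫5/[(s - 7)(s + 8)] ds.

Decompose: 5/[(s - 7)(s + 8)] = (1/3)/(s - 7) - (1/3)/(s + 8). Integrate each term: (1/3) ln|(s - 7)| - (1/3) ln|(s + 8)| + C


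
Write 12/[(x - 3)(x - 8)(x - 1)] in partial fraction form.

Using cover-up method: P = -6/5, Q = 12/35, R = 6/7
Result: (-6/5)/(x - 3) + (12/35)/(x - 8) + (6/7)/(x - 1)


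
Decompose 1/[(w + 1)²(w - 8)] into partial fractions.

Cover-up at w=8: R = 1/(8 + 1)² = 1/81. Cover-up at w=-1: Q = 1/(-1 - 8) = -1/9. Comparing w² coeff: P = -R = -1/81
Result: (-1/81)/(w + 1) - (1/9)/(w + 1)² + (1/81)/(w - 8)


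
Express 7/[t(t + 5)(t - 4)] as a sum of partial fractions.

Using cover-up method: α = -7/20, β = 7/45, γ = 7/36
Result: (-7/20)/t + (7/45)/(t + 5) + (7/36)/(t - 4)


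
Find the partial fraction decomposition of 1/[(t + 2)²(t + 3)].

Cover-up at t=-3: R = 1/(-3 + 2)² = 1. Cover-up at t=-2: Q = 1/(-2 + 3) = 1. Comparing t² coeff: P = -R = -1
Result: -1/(t + 2) + 1/(t + 2)² + 1/(t + 3)


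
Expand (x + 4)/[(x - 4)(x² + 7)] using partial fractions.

At x=4: α = (1·4 + 4)/(4² + 7) = 8/23. β = -α = -8/23, γ = 1 - 4·α = -9/23
Result: (8/23)/(x - 4) - ((8/23)x + 9/23)/(x² + 7)


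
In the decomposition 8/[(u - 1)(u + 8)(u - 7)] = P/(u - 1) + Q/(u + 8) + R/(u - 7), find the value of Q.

Cover-up at u = -8: Q = 8/[(-8 - 1)(-8 - 7)] = 8/[(-9)(-15)] = 8/135


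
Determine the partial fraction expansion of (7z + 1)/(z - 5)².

(7z + 1) = α(z - 5) + β. At z = 5: β = 7·5 + 1 = 36. Coeff of z: α = 7
Result: 7/(z - 5) + 36/(z - 5)²


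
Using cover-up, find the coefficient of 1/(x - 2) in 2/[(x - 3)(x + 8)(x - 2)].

Cover (x - 2), set x=2: 2/[(2 - 3)(2 + 8)] = -1/5


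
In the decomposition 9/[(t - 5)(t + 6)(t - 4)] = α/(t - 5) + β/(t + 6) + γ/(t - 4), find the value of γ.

Cover-up at t = 4: γ = 9/[(4 - 5)(4 + 6)] = 9/[(-1)(10)] = -9/10


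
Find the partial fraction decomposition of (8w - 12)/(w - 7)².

(8w - 12) = P(w - 7) + Q. At w = 7: Q = 8·7 - 12 = 44. Coeff of w: P = 8
Result: 8/(w - 7) + 44/(w - 7)²


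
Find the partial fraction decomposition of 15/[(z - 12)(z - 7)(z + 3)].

Using cover-up method: P = 1/5, Q = -3/10, R = 1/10
Result: (1/5)/(z - 12) - (3/10)/(z - 7) + (1/10)/(z + 3)


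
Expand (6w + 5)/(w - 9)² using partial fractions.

(6w + 5) = P(w - 9) + Q. At w = 9: Q = 6·9 + 5 = 59. Coeff of w: P = 6
Result: 6/(w - 9) + 59/(w - 9)²


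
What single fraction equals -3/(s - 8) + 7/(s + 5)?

Common denominator (s - 8)(s + 5). Numerator: -3(s + 5) + 7(s - 8) = (-3s - 15) + (7s - 56) = 4s - 71
Result: (4s - 71)/[(s - 8)(s + 5)]


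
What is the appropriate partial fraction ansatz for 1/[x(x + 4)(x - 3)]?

Three distinct linear factors: P/x + Q/(x + 4) + R/(x - 3)


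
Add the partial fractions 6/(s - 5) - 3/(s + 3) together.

Common denominator (s - 5)(s + 3). Numerator: 6(s + 3) - 3(s - 5) = (6s + 18) - (3s - 15) = 3s + 33
Result: (3s + 33)/[(s - 5)(s + 3)]


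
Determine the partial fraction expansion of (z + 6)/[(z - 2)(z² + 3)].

At z=2: α = (1·2 + 6)/(2² + 3) = 8/7. β = -α = -8/7, γ = 1 - 2·α = -9/7
Result: (8/7)/(z - 2) - ((8/7)z + 9/7)/(z² + 3)


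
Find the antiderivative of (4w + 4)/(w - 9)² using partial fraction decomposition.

Decompose: A = 4, B = 4·9 + 4 = 40, so (4w + 4)/(w - 9)² = 4/(w - 9) + 40/(w - 9)². Integrate: ∫ A/(w - 9) dw = 4 ln|(w - 9)|; ∫ B/(w - 9)² dw = -40/(w - 9). Sum: 4 ln|(w - 9)| - 40/(w - 9) + C


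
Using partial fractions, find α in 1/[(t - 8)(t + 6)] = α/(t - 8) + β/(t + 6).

Cover-up at t = 8: α = 1/(8 + 6) = 1/14


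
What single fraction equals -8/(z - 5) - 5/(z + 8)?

Common denominator (z - 5)(z + 8). Numerator: -8(z + 8) - 5(z - 5) = (-8z - 64) - (5z - 25) = -13z - 39
Result: (-13z - 39)/[(z - 5)(z + 8)]


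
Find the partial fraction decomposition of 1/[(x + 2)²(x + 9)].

Cover-up at x=-9: γ = 1/(-9 + 2)² = 1/49. Cover-up at x=-2: β = 1/(-2 + 9) = 1/7. Comparing x² coeff: α = -γ = -1/49
Result: (-1/49)/(x + 2) + (1/7)/(x + 2)² + (1/49)/(x + 9)


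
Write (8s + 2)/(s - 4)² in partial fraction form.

(8s + 2) = A(s - 4) + B. At s = 4: B = 8·4 + 2 = 34. Coeff of s: A = 8
Result: 8/(s - 4) + 34/(s - 4)²


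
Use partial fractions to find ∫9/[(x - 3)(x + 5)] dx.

Decompose: 9/[(x - 3)(x + 5)] = (9/8)/(x - 3) - (9/8)/(x + 5). Integrate each term: (9/8) ln|(x - 3)| - (9/8) ln|(x + 5)| + C


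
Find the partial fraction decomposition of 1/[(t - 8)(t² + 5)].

Cover-up at t = 8: α = 1/(8² + 5) = 1/69. Then β = -α = -1/69, γ = -α·(0 + 8) = -8/69
Result: (1/69)/(t - 8) - ((1/69)t + 8/69)/(t² + 5)


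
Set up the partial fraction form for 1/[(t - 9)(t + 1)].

Distinct linear factors: α/(t - 9) + β/(t + 1)


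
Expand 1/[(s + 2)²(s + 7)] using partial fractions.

Cover-up at s=-7: R = 1/(-7 + 2)² = 1/25. Cover-up at s=-2: Q = 1/(-2 + 7) = 1/5. Comparing s² coeff: P = -R = -1/25
Result: (-1/25)/(s + 2) + (1/5)/(s + 2)² + (1/25)/(s + 7)


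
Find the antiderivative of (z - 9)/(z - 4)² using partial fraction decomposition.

Decompose: P = 1, Q = 1·4 - 9 = -5, so (z - 9)/(z - 4)² = 1/(z - 4) - 5/(z - 4)². Integrate: ∫ P/(z - 4) dz = ln|(z - 4)|; ∫ Q/(z - 4)² dz = 5/(z - 4). Sum: ln|(z - 4)| + 5/(z - 4) + C


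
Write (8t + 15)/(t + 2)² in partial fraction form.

(8t + 15) = A(t + 2) + B. At t = -2: B = 8·(-2) + 15 = -1. Coeff of t: A = 8
Result: 8/(t + 2) - 1/(t + 2)²


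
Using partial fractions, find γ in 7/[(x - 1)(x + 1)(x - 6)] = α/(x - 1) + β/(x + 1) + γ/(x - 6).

Cover-up at x = 6: γ = 7/[(6 - 1)(6 + 1)] = 7/[(5)(7)] = 7/35 = 1/5


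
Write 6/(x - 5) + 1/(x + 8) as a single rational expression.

Common denominator (x - 5)(x + 8). Numerator: 6(x + 8) + 1(x - 5) = (6x + 48) + (x - 5) = 7x + 43
Result: (7x + 43)/[(x - 5)(x + 8)]


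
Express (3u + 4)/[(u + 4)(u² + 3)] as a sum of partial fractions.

At u=-4: A = (3·(-4) + 4)/((-4)² + 3) = -8/19. B = -A = 8/19, C = 3 - (-4)·A = 25/19
Result: (-8/19)/(u + 4) + ((8/19)u + 25/19)/(u² + 3)


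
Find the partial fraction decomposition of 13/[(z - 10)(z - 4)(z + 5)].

Using cover-up method: P = 13/90, Q = -13/54, R = 13/135
Result: (13/90)/(z - 10) - (13/54)/(z - 4) + (13/135)/(z + 5)


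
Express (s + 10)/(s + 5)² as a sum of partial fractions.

(s + 10) = P(s + 5) + Q. At s = -5: Q = 1·(-5) + 10 = 5. Coeff of s: P = 1
Result: 1/(s + 5) + 5/(s + 5)²


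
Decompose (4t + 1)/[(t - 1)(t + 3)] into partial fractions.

At t=1: A = (4·1 + 1)/(1 + 3) = 5/4. At t=-3: B = (4·(-3) + 1)/(-3 - 1) = 11/4
Result: (5/4)/(t - 1) + (11/4)/(t + 3)


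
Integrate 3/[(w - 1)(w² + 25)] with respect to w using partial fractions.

Cover-up at w=1: α = 3/(1²+25) = 3/26. Coeff matching: β = -3/26, γ = -3/26. Decomposition: (3/26)/(w - 1) - ((3/26)w + 3/26)/(w² + 25). Integrate: linear → ln, quadratic → (1/2)ln + arctan: (3/26) ln|(w - 1)| - (3/52) ln(w² + 25) - (3/130) arctan(w/5) + C


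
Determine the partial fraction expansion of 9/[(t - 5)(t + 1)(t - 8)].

Using cover-up method: A = -1/2, B = 1/6, C = 1/3
Result: (-1/2)/(t - 5) + (1/6)/(t + 1) + (1/3)/(t - 8)


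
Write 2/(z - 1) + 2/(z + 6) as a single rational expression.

Common denominator (z - 1)(z + 6). Numerator: 2(z + 6) + 2(z - 1) = (2z + 12) + (2z - 2) = 4z + 10
Result: (4z + 10)/[(z - 1)(z + 6)]


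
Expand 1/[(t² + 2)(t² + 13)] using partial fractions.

Coefficient matching gives A = C = 0, B = 1/(13-2) = 1/11, D = -B = -1/11
Result: (1/11)/(t² + 2) - (1/11)/(t² + 13)


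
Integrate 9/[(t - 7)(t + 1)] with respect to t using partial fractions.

Decompose: 9/[(t - 7)(t + 1)] = (9/8)/(t - 7) - (9/8)/(t + 1). Integrate each term: (9/8) ln|(t - 7)| - (9/8) ln|(t + 1)| + C


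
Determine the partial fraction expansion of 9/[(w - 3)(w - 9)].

9/(w - 3)(w - 9) = A/(w - 3) + B/(w - 9). A = 9/(3 - 9) = -3/2, B = 9/(9 - 3) = 3/2
Result: (-3/2)/(w - 3) + (3/2)/(w - 9)


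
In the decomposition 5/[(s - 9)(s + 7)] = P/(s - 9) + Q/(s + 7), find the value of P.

Cover-up at s = 9: P = 5/(9 + 7) = 5/16


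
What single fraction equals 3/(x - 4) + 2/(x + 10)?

Common denominator (x - 4)(x + 10). Numerator: 3(x + 10) + 2(x - 4) = (3x + 30) + (2x - 8) = 5x + 22
Result: (5x + 22)/[(x - 4)(x + 10)]


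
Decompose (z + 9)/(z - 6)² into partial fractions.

(z + 9) = P(z - 6) + Q. At z = 6: Q = 1·6 + 9 = 15. Coeff of z: P = 1
Result: 1/(z - 6) + 15/(z - 6)²


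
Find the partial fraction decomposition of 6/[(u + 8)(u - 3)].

6/(u + 8)(u - 3) = P/(u + 8) + Q/(u - 3). P = 6/(-8 - 3) = -6/11, Q = 6/(3 + 8) = 6/11
Result: (-6/11)/(u + 8) + (6/11)/(u - 3)


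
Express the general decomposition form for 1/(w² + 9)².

Repeated quadratic factor: (αw + β)/(w² + 9) + (γw + δ)/(w² + 9)²


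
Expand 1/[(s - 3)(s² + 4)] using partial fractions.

Cover-up at s = 3: P = 1/(3² + 4) = 1/13. Then Q = -P = -1/13, R = -P·(0 + 3) = -3/13
Result: (1/13)/(s - 3) - ((1/13)s + 3/13)/(s² + 4)


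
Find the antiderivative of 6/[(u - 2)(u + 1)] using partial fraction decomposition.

Decompose: 6/[(u - 2)(u + 1)] = 2/(u - 2) - 2/(u + 1). Integrate each term: 2 ln|(u - 2)| - 2 ln|(u + 1)| + C


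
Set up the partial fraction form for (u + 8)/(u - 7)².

Repeated linear factor: A/(u - 7) + B/(u - 7)²


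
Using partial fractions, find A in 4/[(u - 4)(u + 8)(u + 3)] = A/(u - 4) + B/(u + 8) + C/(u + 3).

Cover-up at u = 4: A = 4/[(4 + 8)(4 + 3)] = 4/[(12)(7)] = 4/84 = 1/21


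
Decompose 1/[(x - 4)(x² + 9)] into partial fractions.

Cover-up at x = 4: P = 1/(4² + 9) = 1/25. Then Q = -P = -1/25, R = -P·(0 + 4) = -4/25
Result: (1/25)/(x - 4) - ((1/25)x + 4/25)/(x² + 9)


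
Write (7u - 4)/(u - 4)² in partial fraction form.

(7u - 4) = α(u - 4) + β. At u = 4: β = 7·4 - 4 = 24. Coeff of u: α = 7
Result: 7/(u - 4) + 24/(u - 4)²


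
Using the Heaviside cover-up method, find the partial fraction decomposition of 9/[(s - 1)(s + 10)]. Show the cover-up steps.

Cover (s - 1): set s=1, get P = 9/(1 + 10) = 9/11. Cover (s + 10): set s=-10, get Q = 9/(-10 - 1) = -9/11.
Result: (9/11)/(s - 1) - (9/11)/(s + 10)


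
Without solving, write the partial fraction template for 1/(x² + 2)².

Repeated quadratic factor: (Px + Q)/(x² + 2) + (Rx + S)/(x² + 2)²


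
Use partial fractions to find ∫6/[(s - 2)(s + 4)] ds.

Decompose: 6/[(s - 2)(s + 4)] = 1/(s - 2) - 1/(s + 4). Integrate each term: ln|(s - 2)| - ln|(s + 4)| + C


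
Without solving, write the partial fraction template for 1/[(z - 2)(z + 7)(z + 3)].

Three distinct linear factors: A/(z - 2) + B/(z + 7) + C/(z + 3)


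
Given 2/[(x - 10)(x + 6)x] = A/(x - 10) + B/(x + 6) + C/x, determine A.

Cover-up at x = 10: A = 2/[(10 + 6)(10 - 0)] = 2/[(16)(10)] = 2/160 = 1/80


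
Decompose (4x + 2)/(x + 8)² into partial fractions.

(4x + 2) = α(x + 8) + β. At x = -8: β = 4·(-8) + 2 = -30. Coeff of x: α = 4
Result: 4/(x + 8) - 30/(x + 8)²


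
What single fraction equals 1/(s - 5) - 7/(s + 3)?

Common denominator (s - 5)(s + 3). Numerator: 1(s + 3) - 7(s - 5) = (s + 3) - (7s - 35) = -6s + 38
Result: (-6s + 38)/[(s - 5)(s + 3)]


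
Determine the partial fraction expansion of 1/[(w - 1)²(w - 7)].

Cover-up at w=7: C = 1/(7 - 1)² = 1/36. Cover-up at w=1: B = 1/(1 - 7) = -1/6. Comparing w² coeff: A = -C = -1/36
Result: (-1/36)/(w - 1) - (1/6)/(w - 1)² + (1/36)/(w - 7)


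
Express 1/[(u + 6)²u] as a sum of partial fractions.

Cover-up at u=0: R = 1/(0 + 6)² = 1/36. Cover-up at u=-6: Q = 1/(-6 - 0) = -1/6. Comparing u² coeff: P = -R = -1/36
Result: (-1/36)/(u + 6) - (1/6)/(u + 6)² + (1/36)/u


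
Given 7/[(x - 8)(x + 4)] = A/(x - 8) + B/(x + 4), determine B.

Cover-up at x = -4: B = 7/(-4 - 8) = -7/12


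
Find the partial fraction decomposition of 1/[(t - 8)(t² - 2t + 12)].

Cover-up at t = 8: P = 1/(8² - 2·8 + 12) = 1/60. Then Q = -P = -1/60, R = -P·(-2 + 8) = -1/10
Result: (1/60)/(t - 8) - ((1/60)t + 1/10)/(t² - 2t + 12)


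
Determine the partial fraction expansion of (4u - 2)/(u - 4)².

(4u - 2) = P(u - 4) + Q. At u = 4: Q = 4·4 - 2 = 14. Coeff of u: P = 4
Result: 4/(u - 4) + 14/(u - 4)²


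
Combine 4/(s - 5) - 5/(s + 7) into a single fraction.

Common denominator (s - 5)(s + 7). Numerator: 4(s + 7) - 5(s - 5) = (4s + 28) - (5s - 25) = -s + 53
Result: (-s + 53)/[(s - 5)(s + 7)]


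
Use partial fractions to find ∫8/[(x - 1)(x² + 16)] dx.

Cover-up at x=1: α = 8/(1²+16) = 8/17. Coeff matching: β = -8/17, γ = -8/17. Decomposition: (8/17)/(x - 1) - ((8/17)x + 8/17)/(x² + 16). Integrate: linear → ln, quadratic → (1/2)ln + arctan: (8/17) ln|(x - 1)| - (4/17) ln(x² + 16) - (2/17) arctan(x/4) + C


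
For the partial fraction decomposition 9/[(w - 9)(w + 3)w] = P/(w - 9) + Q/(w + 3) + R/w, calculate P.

Cover-up at w = 9: P = 9/[(9 + 3)(9 - 0)] = 9/[(12)(9)] = 9/108 = 1/12


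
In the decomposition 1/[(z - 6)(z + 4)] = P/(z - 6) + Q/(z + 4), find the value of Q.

Cover-up at z = -4: Q = 1/(-4 - 6) = -1/10


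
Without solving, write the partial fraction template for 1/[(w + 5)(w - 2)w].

Three distinct linear factors: A/(w + 5) + B/(w - 2) + C/w


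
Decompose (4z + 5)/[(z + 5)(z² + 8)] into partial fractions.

At z=-5: P = (4·(-5) + 5)/((-5)² + 8) = -5/11. Q = -P = 5/11, R = 4 - (-5)·P = 19/11
Result: (-5/11)/(z + 5) + ((5/11)z + 19/11)/(z² + 8)


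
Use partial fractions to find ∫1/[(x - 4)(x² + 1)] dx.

Cover-up at x=4: α = 1/(4²+1) = 1/17. Coeff matching: β = -1/17, γ = -4/17. Decomposition: (1/17)/(x - 4) - ((1/17)x + 4/17)/(x² + 1). Integrate: linear → ln, quadratic → (1/2)ln + arctan: (1/17) ln|(x - 4)| - (1/34) ln(x² + 1) - (4/17) arctan(x) + C


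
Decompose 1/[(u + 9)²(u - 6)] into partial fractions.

Cover-up at u=6: γ = 1/(6 + 9)² = 1/225. Cover-up at u=-9: β = 1/(-9 - 6) = -1/15. Comparing u² coeff: α = -γ = -1/225
Result: (-1/225)/(u + 9) - (1/15)/(u + 9)² + (1/225)/(u - 6)


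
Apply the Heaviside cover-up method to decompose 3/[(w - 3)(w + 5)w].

Cover (w - 3), w=3: A = 3/[(3 + 5)(3 - 0)] = 1/8. Cover (w + 5), w=-5: B = 3/[(-5 - 3)(-5 - 0)] = 3/40. Cover w, w=0: C = 3/[(0 - 3)(0 + 5)] = -1/5.
Result: (1/8)/(w - 3) + (3/40)/(w + 5) - (1/5)/w


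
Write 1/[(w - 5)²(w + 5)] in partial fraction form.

Cover-up at w=-5: C = 1/(-5 - 5)² = 1/100. Cover-up at w=5: B = 1/(5 + 5) = 1/10. Comparing w² coeff: A = -C = -1/100
Result: (-1/100)/(w - 5) + (1/10)/(w - 5)² + (1/100)/(w + 5)


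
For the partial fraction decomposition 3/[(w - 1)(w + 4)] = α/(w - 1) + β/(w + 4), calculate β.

Cover-up at w = -4: β = 3/(-4 - 1) = -3/5


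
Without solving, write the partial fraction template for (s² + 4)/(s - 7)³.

Repeated linear factor (power 3): P/(s - 7) + Q/(s - 7)² + R/(s - 7)³


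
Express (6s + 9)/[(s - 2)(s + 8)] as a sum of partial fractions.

At s=2: α = (6·2 + 9)/(2 + 8) = 21/10. At s=-8: β = (6·(-8) + 9)/(-8 - 2) = 39/10
Result: (21/10)/(s - 2) + (39/10)/(s + 8)


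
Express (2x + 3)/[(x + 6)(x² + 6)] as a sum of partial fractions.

At x=-6: α = (2·(-6) + 3)/((-6)² + 6) = -3/14. β = -α = 3/14, γ = 2 - (-6)·α = 5/7
Result: (-3/14)/(x + 6) + ((3/14)x + 5/7)/(x² + 6)


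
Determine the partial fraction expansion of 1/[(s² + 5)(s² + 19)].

Coefficient matching gives α = γ = 0, β = 1/(19-5) = 1/14, δ = -β = -1/14
Result: (1/14)/(s² + 5) - (1/14)/(s² + 19)


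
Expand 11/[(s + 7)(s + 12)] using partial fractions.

11/(s + 7)(s + 12) = α/(s + 7) + β/(s + 12). α = 11/(-7 + 12) = 11/5, β = 11/(-12 + 7) = -11/5
Result: (11/5)/(s + 7) - (11/5)/(s + 12)


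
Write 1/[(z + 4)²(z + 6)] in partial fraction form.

Cover-up at z=-6: γ = 1/(-6 + 4)² = 1/4. Cover-up at z=-4: β = 1/(-4 + 6) = 1/2. Comparing z² coeff: α = -γ = -1/4
Result: (-1/4)/(z + 4) + (1/2)/(z + 4)² + (1/4)/(z + 6)


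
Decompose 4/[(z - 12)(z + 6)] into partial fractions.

4/(z - 12)(z + 6) = P/(z - 12) + Q/(z + 6). P = 4/(12 + 6) = 2/9, Q = 4/(-6 - 12) = -2/9
Result: (2/9)/(z - 12) - (2/9)/(z + 6)


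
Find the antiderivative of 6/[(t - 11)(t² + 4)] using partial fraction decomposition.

Cover-up at t=11: P = 6/(11²+4) = 6/125. Coeff matching: Q = -6/125, R = -66/125. Decomposition: (6/125)/(t - 11) - ((6/125)t + 66/125)/(t² + 4). Integrate: linear → ln, quadratic → (1/2)ln + arctan: (6/125) ln|(t - 11)| - (3/125) ln(t² + 4) - (33/125) arctan(t/2) + C


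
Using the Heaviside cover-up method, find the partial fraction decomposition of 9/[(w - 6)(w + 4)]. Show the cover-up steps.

Cover (w - 6): set w=6, get P = 9/(6 + 4) = 9/10. Cover (w + 4): set w=-4, get Q = 9/(-4 - 6) = -9/10.
Result: (9/10)/(w - 6) - (9/10)/(w + 4)


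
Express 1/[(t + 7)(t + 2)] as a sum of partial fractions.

1/(t + 7)(t + 2) = α/(t + 7) + β/(t + 2). α = 1/(-7 + 2) = -1/5, β = 1/(-2 + 7) = 1/5
Result: (-1/5)/(t + 7) + (1/5)/(t + 2)


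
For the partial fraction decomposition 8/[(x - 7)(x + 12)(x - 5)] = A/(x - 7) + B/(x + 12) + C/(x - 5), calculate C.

Cover-up at x = 5: C = 8/[(5 - 7)(5 + 12)] = 8/[(-2)(17)] = -8/34 = -4/17


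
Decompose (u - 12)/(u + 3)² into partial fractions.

(u - 12) = A(u + 3) + B. At u = -3: B = 1·(-3) - 12 = -15. Coeff of u: A = 1
Result: 1/(u + 3) - 15/(u + 3)²


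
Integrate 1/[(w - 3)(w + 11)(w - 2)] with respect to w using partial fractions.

Cover-up: P = 1/14, Q = 1/182, R = -1/13. Decomposition: (1/14)/(w - 3) + (1/182)/(w + 11) - (1/13)/(w - 2). Integrate each term: (1/14) ln|(w - 3)| + (1/182) ln|(w + 11)| - (1/13) ln|(w - 2)| + C


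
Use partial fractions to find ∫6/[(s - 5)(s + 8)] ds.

Decompose: 6/[(s - 5)(s + 8)] = (6/13)/(s - 5) - (6/13)/(s + 8). Integrate each term: (6/13) ln|(s - 5)| - (6/13) ln|(s + 8)| + C


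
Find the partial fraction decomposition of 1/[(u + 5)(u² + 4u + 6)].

Cover-up at u = -5: P = 1/((-5)² + 4·(-5) + 6) = 1/11. Then Q = -P = -1/11, R = -P·(4 - 5) = 1/11
Result: (1/11)/(u + 5) - ((1/11)u - 1/11)/(u² + 4u + 6)


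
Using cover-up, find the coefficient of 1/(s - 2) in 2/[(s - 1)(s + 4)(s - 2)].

Cover (s - 2), set s=2: 2/[(2 - 1)(2 + 4)] = 1/3


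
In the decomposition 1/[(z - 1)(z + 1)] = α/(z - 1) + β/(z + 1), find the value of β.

Cover-up at z = -1: β = 1/(-1 - 1) = -1/2


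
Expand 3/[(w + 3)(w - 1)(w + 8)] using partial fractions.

Using cover-up method: α = -3/20, β = 1/12, γ = 1/15
Result: (-3/20)/(w + 3) + (1/12)/(w - 1) + (1/15)/(w + 8)


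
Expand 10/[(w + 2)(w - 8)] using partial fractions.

10/(w + 2)(w - 8) = A/(w + 2) + B/(w - 8). A = 10/(-2 - 8) = -1, B = 10/(8 + 2) = 1
Result: -1/(w + 2) + 1/(w - 8)


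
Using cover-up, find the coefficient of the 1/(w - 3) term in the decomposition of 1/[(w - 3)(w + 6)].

Cover (w - 3), set w=3: 1/((w + 6) at w=3) = 1/(9) = 1/9


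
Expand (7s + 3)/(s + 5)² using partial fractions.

(7s + 3) = A(s + 5) + B. At s = -5: B = 7·(-5) + 3 = -32. Coeff of s: A = 7
Result: 7/(s + 5) - 32/(s + 5)²


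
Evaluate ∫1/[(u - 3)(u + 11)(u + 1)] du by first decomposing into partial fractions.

Cover-up: A = 1/56, B = 1/140, C = -1/40. Decomposition: (1/56)/(u - 3) + (1/140)/(u + 11) - (1/40)/(u + 1). Integrate each term: (1/56) ln|(u - 3)| + (1/140) ln|(u + 11)| - (1/40) ln|(u + 1)| + C


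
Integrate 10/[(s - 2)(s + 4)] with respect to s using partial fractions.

Decompose: 10/[(s - 2)(s + 4)] = (5/3)/(s - 2) - (5/3)/(s + 4). Integrate each term: (5/3) ln|(s - 2)| - (5/3) ln|(s + 4)| + C


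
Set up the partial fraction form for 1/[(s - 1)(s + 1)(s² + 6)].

Two linear + quadratic: P/(s - 1) + Q/(s + 1) + (Rs + S)/(s² + 6)


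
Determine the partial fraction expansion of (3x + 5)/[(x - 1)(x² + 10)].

At x=1: α = (3·1 + 5)/(1² + 10) = 8/11. β = -α = -8/11, γ = 3 - 1·α = 25/11
Result: (8/11)/(x - 1) - ((8/11)x - 25/11)/(x² + 10)


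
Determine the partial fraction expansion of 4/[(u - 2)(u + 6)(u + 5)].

Using cover-up method: α = 1/14, β = 1/2, γ = -4/7
Result: (1/14)/(u - 2) + (1/2)/(u + 6) - (4/7)/(u + 5)


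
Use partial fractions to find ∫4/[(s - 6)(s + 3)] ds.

Decompose: 4/[(s - 6)(s + 3)] = (4/9)/(s - 6) - (4/9)/(s + 3). Integrate each term: (4/9) ln|(s - 6)| - (4/9) ln|(s + 3)| + C


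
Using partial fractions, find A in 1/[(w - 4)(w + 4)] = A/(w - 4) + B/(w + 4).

Cover-up at w = 4: A = 1/(4 + 4) = 1/8


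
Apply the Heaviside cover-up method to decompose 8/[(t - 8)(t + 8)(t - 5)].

Cover (t - 8), t=8: A = 8/[(8 + 8)(8 - 5)] = 1/6. Cover (t + 8), t=-8: B = 8/[(-8 - 8)(-8 - 5)] = 1/26. Cover (t - 5), t=5: C = 8/[(5 - 8)(5 + 8)] = -8/39.
Result: (1/6)/(t - 8) + (1/26)/(t + 8) - (8/39)/(t - 5)


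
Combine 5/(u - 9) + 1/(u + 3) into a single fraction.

Common denominator (u - 9)(u + 3). Numerator: 5(u + 3) + 1(u - 9) = (5u + 15) + (u - 9) = 6u + 6
Result: (6u + 6)/[(u - 9)(u + 3)]


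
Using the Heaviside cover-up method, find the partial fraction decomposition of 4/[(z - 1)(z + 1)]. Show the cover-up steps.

Cover (z - 1): set z=1, get P = 4/(1 + 1) = 2. Cover (z + 1): set z=-1, get Q = 4/(-1 - 1) = -2.
Result: 2/(z - 1) - 2/(z + 1)


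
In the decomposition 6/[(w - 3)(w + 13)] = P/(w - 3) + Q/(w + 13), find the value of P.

Cover-up at w = 3: P = 6/(3 + 13) = 6/16 = 3/8


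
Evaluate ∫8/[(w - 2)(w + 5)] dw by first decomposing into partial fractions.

Decompose: 8/[(w - 2)(w + 5)] = (8/7)/(w - 2) - (8/7)/(w + 5). Integrate each term: (8/7) ln|(w - 2)| - (8/7) ln|(w + 5)| + C


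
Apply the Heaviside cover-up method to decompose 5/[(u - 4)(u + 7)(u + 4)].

Cover (u - 4), u=4: α = 5/[(4 + 7)(4 + 4)] = 5/88. Cover (u + 7), u=-7: β = 5/[(-7 - 4)(-7 + 4)] = 5/33. Cover (u + 4), u=-4: γ = 5/[(-4 - 4)(-4 + 7)] = -5/24.
Result: (5/88)/(u - 4) + (5/33)/(u + 7) - (5/24)/(u + 4)
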